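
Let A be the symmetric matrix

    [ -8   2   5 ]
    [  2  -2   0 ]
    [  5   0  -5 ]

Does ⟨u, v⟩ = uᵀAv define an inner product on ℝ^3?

Symmetric row and column elimination reduces A to a congruent diagonal form with pivots -8, -3/2, -5/6.
So there are 3 negative pivots.
Hence Q is negative definite.
⟨·,·⟩ is an inner product exactly when A is positive definite.

no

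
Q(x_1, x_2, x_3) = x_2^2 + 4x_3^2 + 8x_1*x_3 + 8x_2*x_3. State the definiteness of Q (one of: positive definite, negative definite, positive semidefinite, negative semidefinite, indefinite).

The symmetric matrix is A = [[0, 0, 4], [0, 1, 4], [4, 4, 4]].
A is congruent to a diagonal matrix with 2 positive, 1 negative and 0 zero entries, so Q is indefinite.

indefinite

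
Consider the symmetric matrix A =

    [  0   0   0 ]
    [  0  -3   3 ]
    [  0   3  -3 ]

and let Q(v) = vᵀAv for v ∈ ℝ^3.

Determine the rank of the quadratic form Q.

Applying the same elementary operations to the rows and columns of A produces a congruent diagonal matrix with entries 0, -3, 0.
So there are 1 negative, 2 zero pivots.
The rank is the number of nonzero pivots: 1.

1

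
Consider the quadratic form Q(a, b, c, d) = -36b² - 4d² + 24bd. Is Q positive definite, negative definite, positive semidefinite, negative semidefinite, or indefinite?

negative semidefinite

The associated matrix is A = [[0, 0, 0, 0], [0, -36, 0, 12], [0, 0, 0, 0], [0, 12, 0, -4]].
Congruent diagonalization of A (simultaneous row and column reduction) yields pivots 0, -36, 0, 0.
So there are 1 negative, 3 zero pivots.
Hence Q is negative semidefinite.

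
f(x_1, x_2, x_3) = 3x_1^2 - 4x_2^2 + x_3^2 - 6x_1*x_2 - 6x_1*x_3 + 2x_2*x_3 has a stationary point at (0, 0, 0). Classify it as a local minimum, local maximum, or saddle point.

The Hessian at the origin is H = [[6, -6, -6], [-6, -8, 2], [-6, 2, 2]].
An LDLᵀ factorisation of H has diagonal entries 6, -14, -20/7.
So there are 1 positive, 2 negative pivots.
H is indefinite, so the origin is a saddle point.

saddle point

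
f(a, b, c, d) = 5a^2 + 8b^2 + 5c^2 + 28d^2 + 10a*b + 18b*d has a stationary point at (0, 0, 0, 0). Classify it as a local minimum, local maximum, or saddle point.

local minimum

The Hessian at the origin is H = [[10, 10, 0, 0], [10, 16, 0, 18], [0, 0, 10, 0], [0, 18, 0, 56]].
Applying the same elementary operations to the rows and columns of H produces a congruent diagonal matrix with entries 10, 6, 10, 2.
That gives 4 positive pivots.
H is positive definite, so the origin is a strict local minimum.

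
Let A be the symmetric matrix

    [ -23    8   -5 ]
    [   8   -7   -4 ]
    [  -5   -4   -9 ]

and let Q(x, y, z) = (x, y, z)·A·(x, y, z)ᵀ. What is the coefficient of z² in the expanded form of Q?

-9

The coefficient of z² is the diagonal entry A[3,3] = -9.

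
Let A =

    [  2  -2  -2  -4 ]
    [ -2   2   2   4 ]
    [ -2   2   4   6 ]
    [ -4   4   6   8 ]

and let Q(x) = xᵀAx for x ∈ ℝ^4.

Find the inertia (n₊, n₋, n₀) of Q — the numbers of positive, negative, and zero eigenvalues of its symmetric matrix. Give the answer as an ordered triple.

(2, 1, 1)

Row-reducing A symmetrically gives the diagonal entries 2, 0, 2, -2.
Counting signs: 2 positive, 1 negative, 1 zero.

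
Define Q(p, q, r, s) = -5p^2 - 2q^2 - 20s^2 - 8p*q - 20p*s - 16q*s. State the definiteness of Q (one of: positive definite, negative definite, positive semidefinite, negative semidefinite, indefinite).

indefinite

Write A = [[-5, -4, 0, -10], [-4, -2, 0, -8], [0, 0, 0, 0], [-10, -8, 0, -20]].
Row-reducing A symmetrically gives the diagonal entries -5, 6/5, 0, 0.
So there are 1 positive, 1 negative, 2 zero pivots.
Hence Q is indefinite.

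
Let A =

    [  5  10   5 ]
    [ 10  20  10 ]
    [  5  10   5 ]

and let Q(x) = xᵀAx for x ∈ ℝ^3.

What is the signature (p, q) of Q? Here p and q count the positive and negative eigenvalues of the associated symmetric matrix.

(1, 0)

Congruent diagonalization of A (simultaneous row and column reduction) yields pivots 5, 0, 0.
Counting signs: 1 positive, 2 zero.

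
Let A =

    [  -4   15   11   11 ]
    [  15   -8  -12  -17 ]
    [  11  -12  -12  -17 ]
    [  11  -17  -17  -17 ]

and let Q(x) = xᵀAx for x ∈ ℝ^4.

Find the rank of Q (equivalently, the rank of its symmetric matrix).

4

Congruent diagonalization of A (simultaneous row and column reduction) yields pivots -4, 193/4, 100/193, -3.
That gives 2 positive, 2 negative pivots.
The rank is the number of nonzero pivots: 4.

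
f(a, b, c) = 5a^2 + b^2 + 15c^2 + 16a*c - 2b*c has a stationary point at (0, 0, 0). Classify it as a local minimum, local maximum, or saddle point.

The Hessian at the origin is H = [[10, 0, 16], [0, 2, -2], [16, -2, 30]].
Congruent diagonalization of H (simultaneous row and column reduction) yields pivots 10, 2, 12/5.
Counting signs: 3 positive.
H is positive definite, so the origin is a strict local minimum.

local minimum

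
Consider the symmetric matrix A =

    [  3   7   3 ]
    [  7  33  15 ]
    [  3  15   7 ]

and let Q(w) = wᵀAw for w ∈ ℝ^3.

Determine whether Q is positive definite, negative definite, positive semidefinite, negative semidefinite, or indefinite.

positive definite

Applying the same elementary operations to the rows and columns of A produces a congruent diagonal matrix with entries 3, 50/3, 4/25.
That gives 3 positive pivots.
Hence Q is positive definite.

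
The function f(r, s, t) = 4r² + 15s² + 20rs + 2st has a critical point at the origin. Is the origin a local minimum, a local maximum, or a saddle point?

The Hessian at the origin is H = [[8, 20, 0], [20, 30, 2], [0, 2, 0]].
An LDLᵀ factorisation of H has diagonal entries 8, -20, 1/5.
Counting signs: 2 positive, 1 negative.
H is indefinite, so the origin is a saddle point.

saddle point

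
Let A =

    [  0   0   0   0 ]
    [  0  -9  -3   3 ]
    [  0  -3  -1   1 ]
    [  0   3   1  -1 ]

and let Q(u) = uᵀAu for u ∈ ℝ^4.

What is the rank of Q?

1

Row-reducing A symmetrically gives the diagonal entries 0, -9, 0, 0.
So there are 1 negative, 3 zero pivots.
The rank is the number of nonzero pivots: 1.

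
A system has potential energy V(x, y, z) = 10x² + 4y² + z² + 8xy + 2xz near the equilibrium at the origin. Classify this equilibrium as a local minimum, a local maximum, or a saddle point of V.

The Hessian at the origin is H = [[20, 8, 2], [8, 8, 0], [2, 0, 2]].
Congruent diagonalization of H (simultaneous row and column reduction) yields pivots 20, 24/5, 5/3.
So there are 3 positive pivots.
H is positive definite, so the origin is a strict local minimum.

local minimum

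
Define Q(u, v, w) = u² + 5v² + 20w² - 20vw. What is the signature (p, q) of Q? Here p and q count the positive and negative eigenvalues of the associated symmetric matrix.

(2, 0)

Write A = [[1, 0, 0], [0, 5, -10], [0, -10, 20]].
Applying the same elementary operations to the rows and columns of A produces a congruent diagonal matrix with entries 1, 5, 0.
So there are 2 positive, 1 zero pivots.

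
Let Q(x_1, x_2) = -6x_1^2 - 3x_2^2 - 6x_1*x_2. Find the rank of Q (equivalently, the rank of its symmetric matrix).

The symmetric matrix is A = [[-6, -3], [-3, -3]].
Symmetric row and column elimination reduces A to a congruent diagonal form with pivots -6, -3/2.
Counting signs: 2 negative.
The rank is the number of nonzero pivots: 2.

2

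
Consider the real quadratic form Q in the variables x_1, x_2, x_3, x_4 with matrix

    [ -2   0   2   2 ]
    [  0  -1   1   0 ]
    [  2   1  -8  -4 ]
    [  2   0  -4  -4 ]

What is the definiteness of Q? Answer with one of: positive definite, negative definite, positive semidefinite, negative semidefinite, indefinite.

negative definite

Leading principal minors: Δ_1 = -2, Δ_2 = 2, Δ_3 = -10, Δ_4 = 12.
The signs alternate starting with Δ_1 < 0, so by Sylvester's criterion Q is negative definite.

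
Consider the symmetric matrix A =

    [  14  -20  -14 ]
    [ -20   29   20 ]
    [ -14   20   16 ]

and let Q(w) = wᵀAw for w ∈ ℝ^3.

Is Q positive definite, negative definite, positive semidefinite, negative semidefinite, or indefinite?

positive definite

Row-reducing A symmetrically gives the diagonal entries 14, 3/7, 2.
That gives 3 positive pivots.
Hence Q is positive definite.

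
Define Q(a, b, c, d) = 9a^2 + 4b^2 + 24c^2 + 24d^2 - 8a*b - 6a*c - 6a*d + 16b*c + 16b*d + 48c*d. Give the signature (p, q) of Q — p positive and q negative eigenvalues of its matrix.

The symmetric matrix is A = [[9, -4, -3, -3], [-4, 4, 8, 8], [-3, 8, 24, 24], [-3, 8, 24, 24]].
Row-reducing A symmetrically gives the diagonal entries 9, 20/9, 3, 0.
That gives 3 positive, 1 zero pivots.

(3, 0)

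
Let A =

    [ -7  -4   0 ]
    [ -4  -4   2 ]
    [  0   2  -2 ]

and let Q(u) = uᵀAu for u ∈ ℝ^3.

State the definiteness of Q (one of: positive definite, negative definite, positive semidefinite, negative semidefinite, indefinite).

indefinite

Congruent diagonalization of A (simultaneous row and column reduction) yields pivots -7, -12/7, 1/3.
Counting signs: 1 positive, 2 negative.
Hence Q is indefinite.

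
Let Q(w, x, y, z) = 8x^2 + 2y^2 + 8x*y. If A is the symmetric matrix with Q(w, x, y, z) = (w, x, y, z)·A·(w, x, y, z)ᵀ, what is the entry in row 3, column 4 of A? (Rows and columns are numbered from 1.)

0

The coefficient of y·z in Q is 0. For a symmetric A this equals A[3,4] + A[4,3] = 2·A[3,4].
So A[3,4] = 0/2 = 0.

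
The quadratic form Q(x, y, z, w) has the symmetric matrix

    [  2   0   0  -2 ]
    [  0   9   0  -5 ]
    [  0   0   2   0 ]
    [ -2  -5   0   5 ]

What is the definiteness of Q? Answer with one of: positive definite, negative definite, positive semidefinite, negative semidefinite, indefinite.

Symmetric row and column elimination reduces A to a congruent diagonal form with pivots 2, 9, 2, 2/9.
Counting signs: 4 positive.
Hence Q is positive definite.

positive definite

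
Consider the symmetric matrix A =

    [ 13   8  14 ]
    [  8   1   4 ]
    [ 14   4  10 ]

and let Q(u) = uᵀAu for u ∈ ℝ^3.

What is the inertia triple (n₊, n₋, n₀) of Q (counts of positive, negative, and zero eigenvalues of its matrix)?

Symmetric row and column elimination reduces A to a congruent diagonal form with pivots 13, -51/13, 6/17.
That gives 2 positive, 1 negative pivots.

(2, 1, 0)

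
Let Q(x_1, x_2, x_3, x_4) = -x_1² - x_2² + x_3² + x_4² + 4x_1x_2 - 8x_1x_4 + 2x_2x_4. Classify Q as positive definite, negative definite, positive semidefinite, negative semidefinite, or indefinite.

indefinite

The symmetric matrix is A = [[-1, 2, 0, -4], [2, -1, 0, 1], [0, 0, 1, 0], [-4, 1, 0, 1]].
Row-reducing A symmetrically gives the diagonal entries -1, 3, 1, 2/3.
That gives 3 positive, 1 negative pivots.
Hence Q is indefinite.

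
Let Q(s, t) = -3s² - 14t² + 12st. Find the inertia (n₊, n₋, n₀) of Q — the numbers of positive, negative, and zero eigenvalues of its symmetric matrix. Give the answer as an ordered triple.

The associated matrix is A = [[-3, 6], [6, -14]].
An LDLᵀ factorisation of A has diagonal entries -3, -2.
That gives 2 negative pivots.

(0, 2, 0)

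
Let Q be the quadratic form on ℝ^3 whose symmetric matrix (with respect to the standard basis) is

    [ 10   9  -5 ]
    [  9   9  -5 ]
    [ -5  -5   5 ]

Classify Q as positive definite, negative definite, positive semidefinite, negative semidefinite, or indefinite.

Applying the same elementary operations to the rows and columns of A produces a congruent diagonal matrix with entries 10, 9/10, 20/9.
That gives 3 positive pivots.
Hence Q is positive definite.

positive definite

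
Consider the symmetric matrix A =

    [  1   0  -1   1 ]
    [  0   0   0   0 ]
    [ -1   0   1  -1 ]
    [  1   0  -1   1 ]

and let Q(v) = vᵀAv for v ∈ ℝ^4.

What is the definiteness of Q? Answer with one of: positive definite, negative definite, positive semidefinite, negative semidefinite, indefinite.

Congruent diagonalization of A (simultaneous row and column reduction) yields pivots 1, 0, 0, 0.
Counting signs: 1 positive, 3 zero.
Hence Q is positive semidefinite.

positive semidefinite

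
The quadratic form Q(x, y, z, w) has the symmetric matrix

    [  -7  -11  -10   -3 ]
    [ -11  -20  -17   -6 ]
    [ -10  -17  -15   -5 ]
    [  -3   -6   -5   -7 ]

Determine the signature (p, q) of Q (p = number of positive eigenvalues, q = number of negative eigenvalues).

An LDLᵀ factorisation of A has diagonal entries -7, -19/7, -2/19, -5.
That gives 4 negative pivots.

(0, 4)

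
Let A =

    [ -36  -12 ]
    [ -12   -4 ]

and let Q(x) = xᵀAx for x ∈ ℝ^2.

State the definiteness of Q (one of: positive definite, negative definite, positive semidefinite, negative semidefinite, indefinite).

negative semidefinite

For the 2×2 matrix [[-36, -12], [-12, -4]]: det = -36·-4 − (-12)² = 0, trace = -40.
det = 0 so one eigenvalue is zero; the form is semidefinite with the sign of the trace.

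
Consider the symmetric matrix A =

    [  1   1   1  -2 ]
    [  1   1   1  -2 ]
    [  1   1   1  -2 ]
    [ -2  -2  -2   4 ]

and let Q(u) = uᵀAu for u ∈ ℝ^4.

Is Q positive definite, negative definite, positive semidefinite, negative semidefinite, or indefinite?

positive semidefinite

Symmetric row and column elimination reduces A to a congruent diagonal form with pivots 1, 0, 0, 0.
So there are 1 positive, 3 zero pivots.
Hence Q is positive semidefinite.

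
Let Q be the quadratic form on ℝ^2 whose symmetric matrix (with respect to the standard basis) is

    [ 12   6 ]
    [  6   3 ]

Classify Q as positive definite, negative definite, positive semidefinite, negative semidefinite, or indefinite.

Symmetric row and column elimination reduces A to a congruent diagonal form with pivots 12, 0.
That gives 1 positive, 1 zero pivots.
Hence Q is positive semidefinite.

positive semidefinite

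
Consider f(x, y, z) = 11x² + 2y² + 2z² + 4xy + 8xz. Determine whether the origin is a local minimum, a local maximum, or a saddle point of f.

The Hessian at the origin is H = [[22, 4, 8], [4, 4, 0], [8, 0, 4]].
Row-reducing H symmetrically gives the diagonal entries 22, 36/11, 4/9.
That gives 3 positive pivots.
H is positive definite, so the origin is a strict local minimum.

local minimum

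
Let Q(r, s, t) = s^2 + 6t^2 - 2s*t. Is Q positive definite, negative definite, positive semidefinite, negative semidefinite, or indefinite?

The associated matrix is A = [[0, 0, 0], [0, 1, -1], [0, -1, 6]].
Congruent diagonalization of A (simultaneous row and column reduction) yields pivots 0, 1, 5.
That gives 2 positive, 1 zero pivots.
Hence Q is positive semidefinite.

positive semidefinite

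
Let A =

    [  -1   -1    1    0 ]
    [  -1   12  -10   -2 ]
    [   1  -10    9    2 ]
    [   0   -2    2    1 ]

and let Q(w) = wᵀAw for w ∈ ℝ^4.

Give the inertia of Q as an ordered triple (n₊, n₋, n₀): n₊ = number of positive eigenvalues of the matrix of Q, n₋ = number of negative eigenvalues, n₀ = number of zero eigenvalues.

Row-reducing A symmetrically gives the diagonal entries -1, 13, 9/13, 5/9.
That gives 3 positive, 1 negative pivots.

(3, 1, 0)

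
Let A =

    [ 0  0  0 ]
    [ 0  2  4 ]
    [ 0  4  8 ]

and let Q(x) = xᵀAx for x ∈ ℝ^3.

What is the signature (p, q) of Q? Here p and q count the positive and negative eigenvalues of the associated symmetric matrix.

Symmetric row and column elimination reduces A to a congruent diagonal form with pivots 0, 2, 0.
So there are 1 positive, 2 zero pivots.

(1, 0)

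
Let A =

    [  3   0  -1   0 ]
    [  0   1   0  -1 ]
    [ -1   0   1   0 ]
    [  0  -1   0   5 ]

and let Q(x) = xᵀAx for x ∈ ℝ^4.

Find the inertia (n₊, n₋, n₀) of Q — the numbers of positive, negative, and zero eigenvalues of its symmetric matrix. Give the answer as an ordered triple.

(4, 0, 0)

Applying the same elementary operations to the rows and columns of A produces a congruent diagonal matrix with entries 3, 1, 2/3, 4.
Counting signs: 4 positive.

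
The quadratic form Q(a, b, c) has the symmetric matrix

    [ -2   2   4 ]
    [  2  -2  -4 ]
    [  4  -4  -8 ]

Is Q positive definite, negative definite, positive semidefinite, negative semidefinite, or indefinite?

Row-reducing A symmetrically gives the diagonal entries -2, 0, 0.
Counting signs: 1 negative, 2 zero.
Hence Q is negative semidefinite.

negative semidefinite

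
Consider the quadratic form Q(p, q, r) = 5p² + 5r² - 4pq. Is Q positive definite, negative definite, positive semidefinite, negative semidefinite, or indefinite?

indefinite

The symmetric matrix is A = [[5, -2, 0], [-2, 0, 0], [0, 0, 5]].
Symmetric row and column elimination reduces A to a congruent diagonal form with pivots 5, -4/5, 5.
Counting signs: 2 positive, 1 negative.
Hence Q is indefinite.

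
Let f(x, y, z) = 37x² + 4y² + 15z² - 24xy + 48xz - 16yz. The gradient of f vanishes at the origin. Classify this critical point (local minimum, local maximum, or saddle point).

The Hessian at the origin is H = [[74, -24, 48], [-24, 8, -16], [48, -16, 30]].
Congruent diagonalization of H (simultaneous row and column reduction) yields pivots 74, 8/37, -2.
That gives 2 positive, 1 negative pivots.
H is indefinite, so the origin is a saddle point.

saddle point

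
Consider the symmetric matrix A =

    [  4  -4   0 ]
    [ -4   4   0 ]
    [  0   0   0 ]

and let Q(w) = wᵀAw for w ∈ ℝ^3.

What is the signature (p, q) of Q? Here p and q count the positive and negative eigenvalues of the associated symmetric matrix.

Congruent diagonalization of A (simultaneous row and column reduction) yields pivots 4, 0, 0.
Counting signs: 1 positive, 2 zero.

(1, 0)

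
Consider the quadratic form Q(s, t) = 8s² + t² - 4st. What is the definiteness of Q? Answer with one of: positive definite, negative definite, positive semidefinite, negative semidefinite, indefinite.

The symmetric matrix of Q is [[8, -2], [-2, 1]].
For the 2×2 matrix [[8, -2], [-2, 1]]: det = 8·1 − (-2)² = 4, trace = 9.
det > 0 so both eigenvalues share the sign of the trace; trace = 9 > 0 ⇒ both positive.

positive definite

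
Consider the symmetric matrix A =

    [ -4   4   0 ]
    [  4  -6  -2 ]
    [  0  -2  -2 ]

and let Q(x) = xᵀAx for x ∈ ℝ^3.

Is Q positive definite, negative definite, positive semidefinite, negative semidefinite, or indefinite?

Symmetric row and column elimination reduces A to a congruent diagonal form with pivots -4, -2, 0.
Counting signs: 2 negative, 1 zero.
Hence Q is negative semidefinite.

negative semidefinite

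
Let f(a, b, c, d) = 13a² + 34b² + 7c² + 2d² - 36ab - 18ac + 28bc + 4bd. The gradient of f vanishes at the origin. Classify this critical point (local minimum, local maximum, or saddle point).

The Hessian at the origin is H = [[26, -36, -18, 0], [-36, 68, 28, 4], [-18, 28, 14, 0], [0, 4, 0, 4]].
Row-reducing H symmetrically gives the diagonal entries 26, 236/13, 60/59, 8/3.
That gives 4 positive pivots.
H is positive definite, so the origin is a strict local minimum.

local minimum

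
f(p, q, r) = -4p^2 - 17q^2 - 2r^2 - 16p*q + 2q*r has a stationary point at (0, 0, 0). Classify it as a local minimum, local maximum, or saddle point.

The Hessian at the origin is H = [[-8, -16, 0], [-16, -34, 2], [0, 2, -4]].
Congruent diagonalization of H (simultaneous row and column reduction) yields pivots -8, -2, -2.
So there are 3 negative pivots.
H is negative definite, so the origin is a strict local maximum.

local maximum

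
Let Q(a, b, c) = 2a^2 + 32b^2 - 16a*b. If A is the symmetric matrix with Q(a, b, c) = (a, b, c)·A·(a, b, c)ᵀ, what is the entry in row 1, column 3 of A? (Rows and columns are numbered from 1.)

The coefficient of a·c in Q is 0. For a symmetric A this equals A[1,3] + A[3,1] = 2·A[1,3].
So A[1,3] = 0/2 = 0.

0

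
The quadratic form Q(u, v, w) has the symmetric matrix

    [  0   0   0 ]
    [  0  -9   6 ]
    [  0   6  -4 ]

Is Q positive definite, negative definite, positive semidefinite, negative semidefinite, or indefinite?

negative semidefinite

Applying the same elementary operations to the rows and columns of A produces a congruent diagonal matrix with entries 0, -9, 0.
So there are 1 negative, 2 zero pivots.
Hence Q is negative semidefinite.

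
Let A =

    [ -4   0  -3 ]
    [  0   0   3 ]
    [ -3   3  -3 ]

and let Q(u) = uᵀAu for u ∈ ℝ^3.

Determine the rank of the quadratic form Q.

Row reduction of A gives 3 nonzero rows, so rank A = 3.

3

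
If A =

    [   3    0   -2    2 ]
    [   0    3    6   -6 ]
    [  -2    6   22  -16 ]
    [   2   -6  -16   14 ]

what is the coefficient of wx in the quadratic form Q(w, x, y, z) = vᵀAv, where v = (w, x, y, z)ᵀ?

0

The coefficient of wx is A[1,2] + A[2,1] = 2·0 = 0.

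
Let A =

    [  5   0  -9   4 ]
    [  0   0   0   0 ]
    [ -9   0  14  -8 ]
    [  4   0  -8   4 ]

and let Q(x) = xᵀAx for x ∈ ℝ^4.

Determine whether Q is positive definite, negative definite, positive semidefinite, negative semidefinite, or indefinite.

Row-reducing A symmetrically gives the diagonal entries 5, 0, -11/5, 12/11.
Counting signs: 2 positive, 1 negative, 1 zero.
Hence Q is indefinite.

indefinite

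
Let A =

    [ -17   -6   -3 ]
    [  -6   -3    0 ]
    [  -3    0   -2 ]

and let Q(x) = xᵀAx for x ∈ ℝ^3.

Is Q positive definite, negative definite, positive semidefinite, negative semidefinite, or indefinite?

negative definite

Leading principal minors: Δ_1 = -17, Δ_2 = 15, Δ_3 = -3.
The signs alternate starting with Δ_1 < 0, so by Sylvester's criterion Q is negative definite.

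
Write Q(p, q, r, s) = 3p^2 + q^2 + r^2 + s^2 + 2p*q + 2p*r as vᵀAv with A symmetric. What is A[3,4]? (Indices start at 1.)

The coefficient of r·s in Q is 0. For a symmetric A this equals A[3,4] + A[4,3] = 2·A[3,4].
So A[3,4] = 0/2 = 0.

0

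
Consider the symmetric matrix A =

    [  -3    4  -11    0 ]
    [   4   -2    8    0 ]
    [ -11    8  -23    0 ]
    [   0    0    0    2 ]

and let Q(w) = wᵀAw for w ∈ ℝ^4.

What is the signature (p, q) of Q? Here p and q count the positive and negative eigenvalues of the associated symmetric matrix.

An LDLᵀ factorisation of A has diagonal entries -3, 10/3, 4, 2.
So there are 3 positive, 1 negative pivots.

(3, 1)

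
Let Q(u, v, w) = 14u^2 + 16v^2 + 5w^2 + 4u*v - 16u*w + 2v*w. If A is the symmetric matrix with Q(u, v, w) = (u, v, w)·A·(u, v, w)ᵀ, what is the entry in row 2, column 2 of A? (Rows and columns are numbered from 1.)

16

The coefficient of v^2 in Q is 16, and that is exactly A[2,2].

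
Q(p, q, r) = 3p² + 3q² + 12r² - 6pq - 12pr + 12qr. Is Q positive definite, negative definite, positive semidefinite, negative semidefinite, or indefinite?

positive semidefinite

The associated matrix is A = [[3, -3, -6], [-3, 3, 6], [-6, 6, 12]].
Row-reducing A symmetrically gives the diagonal entries 3, 0, 0.
So there are 1 positive, 2 zero pivots.
Hence Q is positive semidefinite.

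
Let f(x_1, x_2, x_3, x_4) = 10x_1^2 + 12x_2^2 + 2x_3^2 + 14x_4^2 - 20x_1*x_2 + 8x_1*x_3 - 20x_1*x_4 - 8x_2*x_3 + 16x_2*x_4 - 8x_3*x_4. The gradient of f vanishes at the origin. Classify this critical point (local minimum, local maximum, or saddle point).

local minimum

The Hessian at the origin is H = [[20, -20, 8, -20], [-20, 24, -8, 16], [8, -8, 4, -8], [-20, 16, -8, 28]].
An LDLᵀ factorisation of H has diagonal entries 20, 4, 4/5, 4.
That gives 4 positive pivots.
H is positive definite, so the origin is a strict local minimum.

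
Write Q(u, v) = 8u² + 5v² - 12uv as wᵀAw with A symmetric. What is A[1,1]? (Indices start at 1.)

8

The coefficient of u² in Q is 8, and that is exactly A[1,1].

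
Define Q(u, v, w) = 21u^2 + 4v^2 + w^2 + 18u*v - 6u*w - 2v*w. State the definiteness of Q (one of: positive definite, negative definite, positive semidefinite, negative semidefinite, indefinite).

The symmetric matrix is A = [[21, 9, -3], [9, 4, -1], [-3, -1, 1]].
Symmetric row and column elimination reduces A to a congruent diagonal form with pivots 21, 1/7, 0.
So there are 2 positive, 1 zero pivots.
Hence Q is positive semidefinite.

positive semidefinite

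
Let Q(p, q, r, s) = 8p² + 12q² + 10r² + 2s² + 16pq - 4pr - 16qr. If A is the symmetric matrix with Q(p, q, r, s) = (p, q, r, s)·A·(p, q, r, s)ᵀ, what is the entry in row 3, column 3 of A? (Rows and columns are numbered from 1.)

The coefficient of r² in Q is 10, and that is exactly A[3,3].

10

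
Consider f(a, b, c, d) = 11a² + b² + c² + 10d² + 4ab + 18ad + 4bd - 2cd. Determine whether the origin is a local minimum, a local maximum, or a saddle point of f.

local minimum

The Hessian at the origin is H = [[22, 4, 0, 18], [4, 2, 0, 4], [0, 0, 2, -2], [18, 4, -2, 20]].
Symmetric row and column elimination reduces H to a congruent diagonal form with pivots 22, 14/11, 2, 20/7.
So there are 4 positive pivots.
H is positive definite, so the origin is a strict local minimum.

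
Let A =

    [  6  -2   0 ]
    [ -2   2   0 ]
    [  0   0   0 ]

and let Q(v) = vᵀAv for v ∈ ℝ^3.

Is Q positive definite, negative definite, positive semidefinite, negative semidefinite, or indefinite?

Symmetric row and column elimination reduces A to a congruent diagonal form with pivots 6, 4/3, 0.
That gives 2 positive, 1 zero pivots.
Hence Q is positive semidefinite.

positive semidefinite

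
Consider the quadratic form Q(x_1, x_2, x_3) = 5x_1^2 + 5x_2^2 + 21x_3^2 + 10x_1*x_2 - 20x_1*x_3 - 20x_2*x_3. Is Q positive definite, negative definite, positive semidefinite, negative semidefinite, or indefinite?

The associated matrix is A = [[5, 5, -10], [5, 5, -10], [-10, -10, 21]].
Applying the same elementary operations to the rows and columns of A produces a congruent diagonal matrix with entries 5, 0, 1.
That gives 2 positive, 1 zero pivots.
Hence Q is positive semidefinite.

positive semidefinite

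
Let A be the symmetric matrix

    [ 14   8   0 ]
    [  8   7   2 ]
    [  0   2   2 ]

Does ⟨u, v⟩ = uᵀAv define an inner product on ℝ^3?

yes

Leading principal minors: Δ_1 = 14, Δ_2 = 34, Δ_3 = 12.
All leading principal minors are positive, so by Sylvester's criterion Q is positive definite.
⟨·,·⟩ is an inner product exactly when A is positive definite.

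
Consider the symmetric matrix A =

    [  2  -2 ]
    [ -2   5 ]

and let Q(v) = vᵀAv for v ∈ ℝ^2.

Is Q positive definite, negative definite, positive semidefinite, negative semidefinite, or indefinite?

positive definite

Leading principal minors: Δ_1 = 2, Δ_2 = 6.
All leading principal minors are positive, so by Sylvester's criterion Q is positive definite.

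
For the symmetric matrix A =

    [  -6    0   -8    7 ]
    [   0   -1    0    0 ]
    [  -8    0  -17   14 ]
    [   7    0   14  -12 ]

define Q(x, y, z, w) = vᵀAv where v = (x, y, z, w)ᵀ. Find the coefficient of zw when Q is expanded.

The coefficient of zw is A[3,4] + A[4,3] = 2·14 = 28.

28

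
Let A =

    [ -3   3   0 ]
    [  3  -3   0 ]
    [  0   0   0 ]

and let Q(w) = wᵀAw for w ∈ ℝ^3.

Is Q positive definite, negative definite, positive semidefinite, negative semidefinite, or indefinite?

Congruent diagonalization of A (simultaneous row and column reduction) yields pivots -3, 0, 0.
Counting signs: 1 negative, 2 zero.
Hence Q is negative semidefinite.

negative semidefinite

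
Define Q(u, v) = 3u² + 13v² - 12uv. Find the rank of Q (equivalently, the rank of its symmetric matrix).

2

The symmetric matrix is A = [[3, -6], [-6, 13]].
Row-reducing A symmetrically gives the diagonal entries 3, 1.
That gives 2 positive pivots.
The rank is the number of nonzero pivots: 2.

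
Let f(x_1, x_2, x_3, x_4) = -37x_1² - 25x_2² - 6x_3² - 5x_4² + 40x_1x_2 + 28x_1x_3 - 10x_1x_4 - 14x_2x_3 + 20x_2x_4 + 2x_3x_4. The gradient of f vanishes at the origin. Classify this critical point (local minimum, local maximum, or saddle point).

The Hessian at the origin is H = [[-74, 40, 28, -10], [40, -50, -14, 20], [28, -14, -12, 2], [-10, 20, 2, -10]].
Congruent diagonalization of H (simultaneous row and column reduction) yields pivots -74, -1050/37, -34/25, -10/119.
Counting signs: 4 negative.
H is negative definite, so the origin is a strict local maximum.

local maximum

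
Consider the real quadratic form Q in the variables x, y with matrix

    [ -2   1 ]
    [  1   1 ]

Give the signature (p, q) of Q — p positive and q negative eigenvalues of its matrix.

An LDLᵀ factorisation of A has diagonal entries -2, 3/2.
Counting signs: 1 positive, 1 negative.

(1, 1)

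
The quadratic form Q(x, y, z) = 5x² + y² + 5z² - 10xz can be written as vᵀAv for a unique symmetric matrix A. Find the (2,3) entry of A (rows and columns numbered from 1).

0

The coefficient of y·z in Q is 0. For a symmetric A this equals A[2,3] + A[3,2] = 2·A[2,3].
So A[2,3] = 0/2 = 0.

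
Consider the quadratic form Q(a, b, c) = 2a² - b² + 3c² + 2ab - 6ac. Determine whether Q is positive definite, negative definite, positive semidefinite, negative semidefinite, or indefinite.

indefinite

The associated matrix is A = [[2, 1, -3], [1, -1, 0], [-3, 0, 3]].
Applying the same elementary operations to the rows and columns of A produces a congruent diagonal matrix with entries 2, -3/2, 0.
That gives 1 positive, 1 negative, 1 zero pivots.
Hence Q is indefinite.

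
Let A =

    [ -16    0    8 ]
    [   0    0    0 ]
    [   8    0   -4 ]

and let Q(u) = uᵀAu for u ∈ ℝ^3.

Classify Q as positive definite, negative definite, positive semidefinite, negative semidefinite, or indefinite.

Row-reducing A symmetrically gives the diagonal entries -16, 0, 0.
Counting signs: 1 negative, 2 zero.
Hence Q is negative semidefinite.

negative semidefinite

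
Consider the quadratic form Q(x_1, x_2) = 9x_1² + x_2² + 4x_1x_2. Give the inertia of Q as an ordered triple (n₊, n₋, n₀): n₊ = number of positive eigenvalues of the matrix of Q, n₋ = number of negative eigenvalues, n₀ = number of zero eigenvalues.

The associated matrix is A = [[9, 2], [2, 1]].
An LDLᵀ factorisation of A has diagonal entries 9, 5/9.
So there are 2 positive pivots.

(2, 0, 0)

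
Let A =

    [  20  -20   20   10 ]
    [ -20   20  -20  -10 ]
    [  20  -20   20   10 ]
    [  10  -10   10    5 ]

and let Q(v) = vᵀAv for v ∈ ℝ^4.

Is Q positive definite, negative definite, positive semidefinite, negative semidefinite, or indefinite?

Symmetric row and column elimination reduces A to a congruent diagonal form with pivots 20, 0, 0, 0.
So there are 1 positive, 3 zero pivots.
Hence Q is positive semidefinite.

positive semidefinite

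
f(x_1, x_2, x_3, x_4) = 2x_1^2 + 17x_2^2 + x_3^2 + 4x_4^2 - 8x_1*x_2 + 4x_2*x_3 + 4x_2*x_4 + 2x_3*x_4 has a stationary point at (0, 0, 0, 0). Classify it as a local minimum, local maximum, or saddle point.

local minimum

The Hessian at the origin is H = [[4, -8, 0, 0], [-8, 34, 4, 4], [0, 4, 2, 2], [0, 4, 2, 8]].
Applying the same elementary operations to the rows and columns of H produces a congruent diagonal matrix with entries 4, 18, 10/9, 6.
That gives 4 positive pivots.
H is positive definite, so the origin is a strict local minimum.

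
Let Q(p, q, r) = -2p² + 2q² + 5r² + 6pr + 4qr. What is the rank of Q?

3

The symmetric matrix is A = [[-2, 0, 3], [0, 2, 2], [3, 2, 5]].
Congruent diagonalization of A (simultaneous row and column reduction) yields pivots -2, 2, 15/2.
That gives 2 positive, 1 negative pivots.
The rank is the number of nonzero pivots: 3.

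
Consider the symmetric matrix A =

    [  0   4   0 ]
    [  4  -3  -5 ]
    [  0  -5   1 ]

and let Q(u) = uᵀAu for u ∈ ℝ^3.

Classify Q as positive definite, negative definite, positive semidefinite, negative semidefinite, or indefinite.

indefinite

A is congruent to a diagonal matrix with 2 positive, 1 negative and 0 zero entries, so Q is indefinite.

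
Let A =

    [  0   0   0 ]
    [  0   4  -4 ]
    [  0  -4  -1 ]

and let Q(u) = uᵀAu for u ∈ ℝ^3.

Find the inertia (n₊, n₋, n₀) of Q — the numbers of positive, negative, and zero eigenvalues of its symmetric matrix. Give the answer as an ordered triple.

Row-reducing A symmetrically gives the diagonal entries 0, 4, -5.
That gives 1 positive, 1 negative, 1 zero pivots.

(1, 1, 1)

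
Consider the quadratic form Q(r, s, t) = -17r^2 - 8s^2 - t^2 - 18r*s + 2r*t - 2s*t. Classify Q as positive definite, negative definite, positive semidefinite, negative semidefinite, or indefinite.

The associated matrix is A = [[-17, -9, 1], [-9, -8, -1], [1, -1, -1]].
Row-reducing A symmetrically gives the diagonal entries -17, -55/17, -12/55.
That gives 3 negative pivots.
Hence Q is negative definite.

negative definite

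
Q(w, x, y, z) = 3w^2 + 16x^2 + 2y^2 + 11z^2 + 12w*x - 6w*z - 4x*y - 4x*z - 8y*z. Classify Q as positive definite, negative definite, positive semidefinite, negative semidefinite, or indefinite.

positive semidefinite

The symmetric matrix is A = [[3, 6, 0, -3], [6, 16, -2, -2], [0, -2, 2, -4], [-3, -2, -4, 11]].
Congruent diagonalization of A (simultaneous row and column reduction) yields pivots 3, 4, 1, 0.
That gives 3 positive, 1 zero pivots.
Hence Q is positive semidefinite.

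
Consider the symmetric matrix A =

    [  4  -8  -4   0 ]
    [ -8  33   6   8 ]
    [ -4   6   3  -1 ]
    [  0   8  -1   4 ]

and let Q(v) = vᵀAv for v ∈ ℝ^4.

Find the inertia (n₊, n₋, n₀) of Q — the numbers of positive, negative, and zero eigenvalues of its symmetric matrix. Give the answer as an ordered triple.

(3, 1, 0)

Congruent diagonalization of A (simultaneous row and column reduction) yields pivots 4, 17, -21/17, 5/21.
So there are 3 positive, 1 negative pivots.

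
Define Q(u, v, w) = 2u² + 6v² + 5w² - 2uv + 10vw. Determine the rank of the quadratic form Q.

3

The symmetric matrix is A = [[2, -1, 0], [-1, 6, 5], [0, 5, 5]].
Symmetric row and column elimination reduces A to a congruent diagonal form with pivots 2, 11/2, 5/11.
Counting signs: 3 positive.
The rank is the number of nonzero pivots: 3.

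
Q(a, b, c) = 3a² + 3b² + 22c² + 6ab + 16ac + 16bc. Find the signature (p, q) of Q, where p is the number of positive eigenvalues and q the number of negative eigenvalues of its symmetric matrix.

Write A = [[3, 3, 8], [3, 3, 8], [8, 8, 22]].
Symmetric row and column elimination reduces A to a congruent diagonal form with pivots 3, 0, 2/3.
That gives 2 positive, 1 zero pivots.

(2, 0)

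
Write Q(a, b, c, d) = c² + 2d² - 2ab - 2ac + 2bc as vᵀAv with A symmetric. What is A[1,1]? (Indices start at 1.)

The coefficient of a² in Q is 0, and that is exactly A[1,1].

0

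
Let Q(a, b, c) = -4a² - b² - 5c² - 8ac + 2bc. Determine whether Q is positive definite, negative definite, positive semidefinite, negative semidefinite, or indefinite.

negative semidefinite

The associated matrix is A = [[-4, 0, -4], [0, -1, 1], [-4, 1, -5]].
Congruent diagonalization of A (simultaneous row and column reduction) yields pivots -4, -1, 0.
That gives 2 negative, 1 zero pivots.
Hence Q is negative semidefinite.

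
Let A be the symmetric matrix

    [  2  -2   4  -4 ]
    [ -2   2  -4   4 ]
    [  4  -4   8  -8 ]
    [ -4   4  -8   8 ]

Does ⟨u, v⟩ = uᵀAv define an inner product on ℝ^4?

Symmetric row and column elimination reduces A to a congruent diagonal form with pivots 2, 0, 0, 0.
So there are 1 positive, 3 zero pivots.
Hence Q is positive semidefinite.
⟨·,·⟩ is an inner product exactly when A is positive definite.

no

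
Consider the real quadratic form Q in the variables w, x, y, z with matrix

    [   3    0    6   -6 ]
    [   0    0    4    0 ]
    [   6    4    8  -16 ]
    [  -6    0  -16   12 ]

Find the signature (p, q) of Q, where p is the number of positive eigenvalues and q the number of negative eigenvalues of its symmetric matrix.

(2, 1)

By Sylvester's law of inertia any congruent diagonalization of A has 2 positive, 1 negative and 1 zero entries.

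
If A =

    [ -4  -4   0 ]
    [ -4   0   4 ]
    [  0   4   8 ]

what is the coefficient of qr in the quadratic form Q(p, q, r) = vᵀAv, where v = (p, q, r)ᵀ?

8

The coefficient of qr is A[2,3] + A[3,2] = 2·4 = 8.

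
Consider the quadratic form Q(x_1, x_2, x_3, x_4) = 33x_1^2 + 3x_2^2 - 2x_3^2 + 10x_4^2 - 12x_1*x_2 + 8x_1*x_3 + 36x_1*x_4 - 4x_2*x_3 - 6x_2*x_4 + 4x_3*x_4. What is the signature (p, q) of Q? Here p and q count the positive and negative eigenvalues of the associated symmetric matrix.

(3, 1)

The symmetric matrix is A = [[33, -6, 4, 18], [-6, 3, -2, -3], [4, -2, -2, 2], [18, -3, 2, 10]].
Symmetric row and column elimination reduces A to a congruent diagonal form with pivots 33, 21/11, -10/3, 1/7.
Counting signs: 3 positive, 1 negative.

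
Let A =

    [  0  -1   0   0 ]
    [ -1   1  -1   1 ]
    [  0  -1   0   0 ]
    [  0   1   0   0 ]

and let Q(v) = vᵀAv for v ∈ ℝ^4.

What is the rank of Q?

Row reduction of A gives 2 nonzero rows, so rank A = 2.

2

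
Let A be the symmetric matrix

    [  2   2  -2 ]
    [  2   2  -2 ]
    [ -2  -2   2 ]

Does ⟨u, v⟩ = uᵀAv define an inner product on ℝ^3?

Symmetric row and column elimination reduces A to a congruent diagonal form with pivots 2, 0, 0.
That gives 1 positive, 2 zero pivots.
Hence Q is positive semidefinite.
⟨·,·⟩ is an inner product exactly when A is positive definite.

no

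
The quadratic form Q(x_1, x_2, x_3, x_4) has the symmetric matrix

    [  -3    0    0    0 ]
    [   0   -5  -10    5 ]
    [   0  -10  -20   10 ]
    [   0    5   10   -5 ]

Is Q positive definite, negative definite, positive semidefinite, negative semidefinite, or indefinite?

Symmetric row and column elimination reduces A to a congruent diagonal form with pivots -3, -5, 0, 0.
That gives 2 negative, 2 zero pivots.
Hence Q is negative semidefinite.

negative semidefinite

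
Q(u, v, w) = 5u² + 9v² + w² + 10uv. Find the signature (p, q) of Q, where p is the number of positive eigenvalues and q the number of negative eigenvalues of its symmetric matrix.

(3, 0)

The symmetric matrix is A = [[5, 5, 0], [5, 9, 0], [0, 0, 1]].
An LDLᵀ factorisation of A has diagonal entries 5, 4, 1.
That gives 3 positive pivots.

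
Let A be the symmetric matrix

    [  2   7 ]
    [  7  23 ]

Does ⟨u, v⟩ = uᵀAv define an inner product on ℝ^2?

no

For the 2×2 matrix [[2, 7], [7, 23]]: det = 2·23 − (7)² = -3, trace = 25.
det < 0 so the eigenvalues have opposite signs; the form is indefinite.
⟨·,·⟩ is an inner product exactly when A is positive definite.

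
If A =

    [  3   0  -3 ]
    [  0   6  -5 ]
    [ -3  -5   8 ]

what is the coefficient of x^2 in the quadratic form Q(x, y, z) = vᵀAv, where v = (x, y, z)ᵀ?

3

The coefficient of x^2 is the diagonal entry A[1,1] = 3.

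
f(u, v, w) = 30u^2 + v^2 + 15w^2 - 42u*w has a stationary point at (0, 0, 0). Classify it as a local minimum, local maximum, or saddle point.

The Hessian at the origin is H = [[60, 0, -42], [0, 2, 0], [-42, 0, 30]].
Applying the same elementary operations to the rows and columns of H produces a congruent diagonal matrix with entries 60, 2, 3/5.
So there are 3 positive pivots.
H is positive definite, so the origin is a strict local minimum.

local minimum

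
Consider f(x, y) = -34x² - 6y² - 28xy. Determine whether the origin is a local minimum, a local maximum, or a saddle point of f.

The Hessian at the origin is H = [[-68, -28], [-28, -12]].
det H = -68·-12 − (-28)² = 32 > 0 and H[1,1] = -68 < 0, so H is negative definite.
Therefore the origin is a local maximum.

local maximum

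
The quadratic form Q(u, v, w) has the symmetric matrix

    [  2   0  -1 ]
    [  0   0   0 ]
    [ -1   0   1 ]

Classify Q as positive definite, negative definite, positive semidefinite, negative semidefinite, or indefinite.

positive semidefinite

Row-reducing A symmetrically gives the diagonal entries 2, 0, 1/2.
That gives 2 positive, 1 zero pivots.
Hence Q is positive semidefinite.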